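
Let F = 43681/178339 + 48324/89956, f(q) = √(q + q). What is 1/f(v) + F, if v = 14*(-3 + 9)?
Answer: 3136855468/4010665771 + √42/84 ≈ 0.85928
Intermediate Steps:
v = 84 (v = 14*6 = 84)
f(q) = √2*√q (f(q) = √(2*q) = √2*√q)
F = 3136855468/4010665771 (F = 43681*(1/178339) + 48324*(1/89956) = 43681/178339 + 12081/22489 = 3136855468/4010665771 ≈ 0.78213)
1/f(v) + F = 1/(√2*√84) + 3136855468/4010665771 = 1/(√2*(2*√21)) + 3136855468/4010665771 = 1/(2*√42) + 3136855468/4010665771 = √42/84 + 3136855468/4010665771 = 3136855468/4010665771 + √42/84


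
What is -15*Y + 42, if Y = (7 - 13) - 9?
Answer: 267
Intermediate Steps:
Y = -15 (Y = -6 - 9 = -15)
-15*Y + 42 = -15*(-15) + 42 = 225 + 42 = 267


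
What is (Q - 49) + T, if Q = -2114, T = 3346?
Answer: 1183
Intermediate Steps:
(Q - 49) + T = (-2114 - 49) + 3346 = -2163 + 3346 = 1183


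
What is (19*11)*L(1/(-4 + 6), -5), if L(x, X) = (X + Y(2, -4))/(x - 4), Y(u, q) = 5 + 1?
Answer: -418/7 ≈ -59.714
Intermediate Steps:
Y(u, q) = 6
L(x, X) = (6 + X)/(-4 + x) (L(x, X) = (X + 6)/(x - 4) = (6 + X)/(-4 + x))
(19*11)*L(1/(-4 + 6), -5) = (19*11)*((6 - 5)/(-4 + 1/(-4 + 6))) = 209*(1/(-4 + 1/2)) = 209*(1/(-4 + ½)) = 209*(1/(-7/2)) = 209*(-2/7*1) = 209*(-2/7) = -418/7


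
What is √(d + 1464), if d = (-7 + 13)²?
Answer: 10*√15 ≈ 38.730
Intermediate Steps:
d = 36 (d = 6² = 36)
√(d + 1464) = √(36 + 1464) = √1500 = 10*√15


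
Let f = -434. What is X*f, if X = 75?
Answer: -32550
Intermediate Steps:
X*f = 75*(-434) = -32550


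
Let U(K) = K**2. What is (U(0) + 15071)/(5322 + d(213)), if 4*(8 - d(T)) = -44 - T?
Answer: 60284/21577 ≈ 2.7939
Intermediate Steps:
d(T) = 19 + T/4 (d(T) = 8 - (-44 - T)/4 = 8 + (11 + T/4) = 19 + T/4)
(U(0) + 15071)/(5322 + d(213)) = (0**2 + 15071)/(5322 + (19 + (1/4)*213)) = (0 + 15071)/(5322 + (19 + 213/4)) = 15071/(5322 + 289/4) = 15071/(21577/4) = 15071*(4/21577) = 60284/21577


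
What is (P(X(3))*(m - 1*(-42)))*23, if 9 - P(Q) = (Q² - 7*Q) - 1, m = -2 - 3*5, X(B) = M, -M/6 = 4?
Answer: -422050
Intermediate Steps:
M = -24 (M = -6*4 = -24)
X(B) = -24
m = -17 (m = -2 - 15 = -17)
P(Q) = 10 - Q² + 7*Q (P(Q) = 9 - ((Q² - 7*Q) - 1) = 9 - (-1 + Q² - 7*Q) = 9 + (1 - Q² + 7*Q) = 10 - Q² + 7*Q)
(P(X(3))*(m - 1*(-42)))*23 = ((10 - 1*(-24)² + 7*(-24))*(-17 - 1*(-42)))*23 = ((10 - 1*576 - 168)*(-17 + 42))*23 = ((10 - 576 - 168)*25)*23 = -734*25*23 = -18350*23 = -422050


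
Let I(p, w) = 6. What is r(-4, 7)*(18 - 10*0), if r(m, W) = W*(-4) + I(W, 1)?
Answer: -396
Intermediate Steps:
r(m, W) = 6 - 4*W (r(m, W) = W*(-4) + 6 = -4*W + 6 = 6 - 4*W)
r(-4, 7)*(18 - 10*0) = (6 - 4*7)*(18 - 10*0) = (6 - 28)*(18 + 0) = -22*18 = -396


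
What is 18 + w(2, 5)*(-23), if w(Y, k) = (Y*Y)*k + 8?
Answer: -626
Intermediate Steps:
w(Y, k) = 8 + k*Y² (w(Y, k) = Y²*k + 8 = k*Y² + 8 = 8 + k*Y²)
18 + w(2, 5)*(-23) = 18 + (8 + 5*2²)*(-23) = 18 + (8 + 5*4)*(-23) = 18 + (8 + 20)*(-23) = 18 + 28*(-23) = 18 - 644 = -626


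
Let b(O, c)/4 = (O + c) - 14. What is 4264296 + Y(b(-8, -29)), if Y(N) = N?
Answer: 4264092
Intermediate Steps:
b(O, c) = -56 + 4*O + 4*c (b(O, c) = 4*((O + c) - 14) = 4*(-14 + O + c) = -56 + 4*O + 4*c)
4264296 + Y(b(-8, -29)) = 4264296 + (-56 + 4*(-8) + 4*(-29)) = 4264296 + (-56 - 32 - 116) = 4264296 - 204 = 4264092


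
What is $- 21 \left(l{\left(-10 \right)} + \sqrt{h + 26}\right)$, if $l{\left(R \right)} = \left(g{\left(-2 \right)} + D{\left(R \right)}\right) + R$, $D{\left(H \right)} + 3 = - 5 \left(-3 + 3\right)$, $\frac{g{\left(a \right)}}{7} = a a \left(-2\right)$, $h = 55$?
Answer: $1260$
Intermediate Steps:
$g{\left(a \right)} = - 14 a^{2}$ ($g{\left(a \right)} = 7 a a \left(-2\right) = 7 a^{2} \left(-2\right) = 7 \left(- 2 a^{2}\right) = - 14 a^{2}$)
$D{\left(H \right)} = -3$ ($D{\left(H \right)} = -3 - 5 \left(-3 + 3\right) = -3 - 0 = -3 + 0 = -3$)
$l{\left(R \right)} = -59 + R$ ($l{\left(R \right)} = \left(- 14 \left(-2\right)^{2} - 3\right) + R = \left(\left(-14\right) 4 - 3\right) + R = \left(-56 - 3\right) + R = -59 + R$)
$- 21 \left(l{\left(-10 \right)} + \sqrt{h + 26}\right) = - 21 \left(\left(-59 - 10\right) + \sqrt{55 + 26}\right) = - 21 \left(-69 + \sqrt{81}\right) = - 21 \left(-69 + 9\right) = \left(-21\right) \left(-60\right) = 1260$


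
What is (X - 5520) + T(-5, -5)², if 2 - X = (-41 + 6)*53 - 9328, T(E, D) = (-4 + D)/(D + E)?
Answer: 566581/100 ≈ 5665.8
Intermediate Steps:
T(E, D) = (-4 + D)/(D + E)
X = 11185 (X = 2 - ((-41 + 6)*53 - 9328) = 2 - (-35*53 - 9328) = 2 - (-1855 - 9328) = 2 - 1*(-11183) = 2 + 11183 = 11185)
(X - 5520) + T(-5, -5)² = (11185 - 5520) + ((-4 - 5)/(-5 - 5))² = 5665 + (-9/(-10))² = 5665 + (-⅒*(-9))² = 5665 + (9/10)² = 5665 + 81/100 = 566581/100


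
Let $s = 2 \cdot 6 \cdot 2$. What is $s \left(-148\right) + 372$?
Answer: $-3180$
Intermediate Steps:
$s = 24$ ($s = 12 \cdot 2 = 24$)
$s \left(-148\right) + 372 = 24 \left(-148\right) + 372 = -3552 + 372 = -3180$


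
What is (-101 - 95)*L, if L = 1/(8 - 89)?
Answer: 196/81 ≈ 2.4198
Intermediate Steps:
L = -1/81 (L = 1/(-81) = -1/81 ≈ -0.012346)
(-101 - 95)*L = (-101 - 95)*(-1/81) = -196*(-1/81) = 196/81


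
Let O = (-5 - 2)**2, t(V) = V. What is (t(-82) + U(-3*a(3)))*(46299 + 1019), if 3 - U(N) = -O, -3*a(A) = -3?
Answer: -1419540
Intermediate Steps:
a(A) = 1 (a(A) = -1/3*(-3) = 1)
O = 49 (O = (-7)**2 = 49)
U(N) = 52 (U(N) = 3 - (-1)*49 = 3 - 1*(-49) = 3 + 49 = 52)
(t(-82) + U(-3*a(3)))*(46299 + 1019) = (-82 + 52)*(46299 + 1019) = -30*47318 = -1419540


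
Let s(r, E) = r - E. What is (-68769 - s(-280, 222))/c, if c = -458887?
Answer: 68267/458887 ≈ 0.14877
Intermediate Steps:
(-68769 - s(-280, 222))/c = (-68769 - (-280 - 1*222))/(-458887) = (-68769 - (-280 - 222))*(-1/458887) = (-68769 - 1*(-502))*(-1/458887) = (-68769 + 502)*(-1/458887) = -68267*(-1/458887) = 68267/458887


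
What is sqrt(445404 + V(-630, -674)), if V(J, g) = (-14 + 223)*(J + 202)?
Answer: 4*sqrt(22247) ≈ 596.62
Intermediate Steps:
V(J, g) = 42218 + 209*J (V(J, g) = 209*(202 + J) = 42218 + 209*J)
sqrt(445404 + V(-630, -674)) = sqrt(445404 + (42218 + 209*(-630))) = sqrt(445404 + (42218 - 131670)) = sqrt(445404 - 89452) = sqrt(355952) = 4*sqrt(22247)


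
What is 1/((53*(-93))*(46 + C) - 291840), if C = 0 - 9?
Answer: -1/474213 ≈ -2.1088e-6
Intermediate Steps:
C = -9
1/((53*(-93))*(46 + C) - 291840) = 1/((53*(-93))*(46 - 9) - 291840) = 1/(-4929*37 - 291840) = 1/(-182373 - 291840) = 1/(-474213) = -1/474213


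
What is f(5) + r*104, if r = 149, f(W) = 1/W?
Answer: 77481/5 ≈ 15496.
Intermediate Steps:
f(5) + r*104 = 1/5 + 149*104 = ⅕ + 15496 = 77481/5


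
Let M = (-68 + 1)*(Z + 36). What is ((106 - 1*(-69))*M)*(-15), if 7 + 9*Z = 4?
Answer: 6272875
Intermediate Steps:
Z = -⅓ (Z = -7/9 + (⅑)*4 = -7/9 + 4/9 = -⅓ ≈ -0.33333)
M = -7169/3 (M = (-68 + 1)*(-⅓ + 36) = -67*107/3 = -7169/3 ≈ -2389.7)
((106 - 1*(-69))*M)*(-15) = ((106 - 1*(-69))*(-7169/3))*(-15) = ((106 + 69)*(-7169/3))*(-15) = (175*(-7169/3))*(-15) = -1254575/3*(-15) = 6272875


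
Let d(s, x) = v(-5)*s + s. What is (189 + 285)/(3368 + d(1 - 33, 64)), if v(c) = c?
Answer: 237/1748 ≈ 0.13558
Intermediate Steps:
d(s, x) = -4*s (d(s, x) = -5*s + s = -4*s)
(189 + 285)/(3368 + d(1 - 33, 64)) = (189 + 285)/(3368 - 4*(1 - 33)) = 474/(3368 - 4*(-32)) = 474/(3368 + 128) = 474/3496 = 474*(1/3496) = 237/1748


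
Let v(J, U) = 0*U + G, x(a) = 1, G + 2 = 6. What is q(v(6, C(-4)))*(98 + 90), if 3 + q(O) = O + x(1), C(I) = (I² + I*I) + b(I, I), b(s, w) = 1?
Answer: 376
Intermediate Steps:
G = 4 (G = -2 + 6 = 4)
C(I) = 1 + 2*I² (C(I) = (I² + I*I) + 1 = (I² + I²) + 1 = 2*I² + 1 = 1 + 2*I²)
v(J, U) = 4 (v(J, U) = 0*U + 4 = 0 + 4 = 4)
q(O) = -2 + O (q(O) = -3 + (O + 1) = -3 + (1 + O) = -2 + O)
q(v(6, C(-4)))*(98 + 90) = (-2 + 4)*(98 + 90) = 2*188 = 376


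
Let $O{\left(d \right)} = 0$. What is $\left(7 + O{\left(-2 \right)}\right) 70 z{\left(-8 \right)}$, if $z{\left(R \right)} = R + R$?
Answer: $-7840$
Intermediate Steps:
$z{\left(R \right)} = 2 R$
$\left(7 + O{\left(-2 \right)}\right) 70 z{\left(-8 \right)} = \left(7 + 0\right) 70 \cdot 2 \left(-8\right) = 7 \cdot 70 \left(-16\right) = 490 \left(-16\right) = -7840$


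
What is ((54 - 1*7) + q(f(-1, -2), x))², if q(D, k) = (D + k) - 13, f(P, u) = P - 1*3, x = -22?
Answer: 64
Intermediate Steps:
f(P, u) = -3 + P (f(P, u) = P - 3 = -3 + P)
q(D, k) = -13 + D + k
((54 - 1*7) + q(f(-1, -2), x))² = ((54 - 1*7) + (-13 + (-3 - 1) - 22))² = ((54 - 7) + (-13 - 4 - 22))² = (47 - 39)² = 8² = 64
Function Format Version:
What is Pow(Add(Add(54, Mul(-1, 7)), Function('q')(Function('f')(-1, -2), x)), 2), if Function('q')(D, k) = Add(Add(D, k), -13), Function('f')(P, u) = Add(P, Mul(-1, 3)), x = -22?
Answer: 64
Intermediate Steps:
Function('f')(P, u) = Add(-3, P) (Function('f')(P, u) = Add(P, -3) = Add(-3, P))
Function('q')(D, k) = Add(-13, D, k)
Pow(Add(Add(54, Mul(-1, 7)), Function('q')(Function('f')(-1, -2), x)), 2) = Pow(Add(Add(54, Mul(-1, 7)), Add(-13, Add(-3, -1), -22)), 2) = Pow(Add(Add(54, -7), Add(-13, -4, -22)), 2) = Pow(Add(47, -39), 2) = Pow(8, 2) = 64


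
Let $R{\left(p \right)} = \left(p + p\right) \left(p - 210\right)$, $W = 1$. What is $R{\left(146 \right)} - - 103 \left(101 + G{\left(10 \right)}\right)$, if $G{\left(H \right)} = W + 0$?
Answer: $-8182$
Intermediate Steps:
$G{\left(H \right)} = 1$ ($G{\left(H \right)} = 1 + 0 = 1$)
$R{\left(p \right)} = 2 p \left(-210 + p\right)$ ($R{\left(p \right)} = 2 p \left(p - 210\right) = 2 p \left(-210 + p\right)$)
$R{\left(146 \right)} - - 103 \left(101 + G{\left(10 \right)}\right) = 2 \cdot 146 \left(-210 + 146\right) - - 103 \left(101 + 1\right) = 2 \cdot 146 \left(-64\right) - \left(-103\right) 102 = -18688 - -10506 = -18688 + 10506 = -8182$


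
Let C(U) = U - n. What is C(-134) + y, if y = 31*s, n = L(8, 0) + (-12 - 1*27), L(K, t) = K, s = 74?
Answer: 2191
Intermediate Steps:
n = -31 (n = 8 + (-12 - 1*27) = 8 + (-12 - 27) = 8 - 39 = -31)
y = 2294 (y = 31*74 = 2294)
C(U) = 31 + U (C(U) = U - 1*(-31) = U + 31 = 31 + U)
C(-134) + y = (31 - 134) + 2294 = -103 + 2294 = 2191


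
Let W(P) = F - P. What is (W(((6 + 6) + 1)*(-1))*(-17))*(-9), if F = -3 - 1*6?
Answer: 612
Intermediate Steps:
F = -9 (F = -3 - 6 = -9)
W(P) = -9 - P
(W(((6 + 6) + 1)*(-1))*(-17))*(-9) = ((-9 - ((6 + 6) + 1)*(-1))*(-17))*(-9) = ((-9 - (12 + 1)*(-1))*(-17))*(-9) = ((-9 - 13*(-1))*(-17))*(-9) = ((-9 - 1*(-13))*(-17))*(-9) = ((-9 + 13)*(-17))*(-9) = (4*(-17))*(-9) = -68*(-9) = 612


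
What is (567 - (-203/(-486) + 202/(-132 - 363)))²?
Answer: 229693817856409/714492900 ≈ 3.2148e+5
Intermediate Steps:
(567 - (-203/(-486) + 202/(-132 - 363)))² = (567 - (-203*(-1/486) + 202/(-495)))² = (567 - (203/486 + 202*(-1/495)))² = (567 - (203/486 - 202/495))² = (567 - 1*257/26730)² = (567 - 257/26730)² = (15155653/26730)² = 229693817856409/714492900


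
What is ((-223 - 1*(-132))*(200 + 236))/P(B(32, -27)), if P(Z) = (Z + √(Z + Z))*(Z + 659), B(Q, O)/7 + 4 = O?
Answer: 1526/3723 + 218*I*√434/115413 ≈ 0.40988 + 0.03935*I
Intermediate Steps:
B(Q, O) = -28 + 7*O
P(Z) = (659 + Z)*(Z + √2*√Z) (P(Z) = (Z + √(2*Z))*(659 + Z) = (Z + √2*√Z)*(659 + Z) = (659 + Z)*(Z + √2*√Z))
((-223 - 1*(-132))*(200 + 236))/P(B(32, -27)) = ((-223 - 1*(-132))*(200 + 236))/((-28 + 7*(-27))² + 659*(-28 + 7*(-27)) + √2*(-28 + 7*(-27))^(3/2) + 659*√2*√(-28 + 7*(-27))) = ((-223 + 132)*436)/((-28 - 189)² + 659*(-28 - 189) + √2*(-28 - 189)^(3/2) + 659*√2*√(-28 - 189)) = (-91*436)/((-217)² + 659*(-217) + √2*(-217)^(3/2) + 659*√2*√(-217)) = -39676/(47089 - 143003 + √2*(-217*I*√217) + 659*√2*(I*√217)) = -39676/(47089 - 143003 - 217*I*√434 + 659*I*√434) = -39676/(-95914 + 442*I*√434)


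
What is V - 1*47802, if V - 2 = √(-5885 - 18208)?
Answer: -47800 + 3*I*√2677 ≈ -47800.0 + 155.22*I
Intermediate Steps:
V = 2 + 3*I*√2677 (V = 2 + √(-5885 - 18208) = 2 + √(-24093) = 2 + 3*I*√2677 ≈ 2.0 + 155.22*I)
V - 1*47802 = (2 + 3*I*√2677) - 1*47802 = (2 + 3*I*√2677) - 47802 = -47800 + 3*I*√2677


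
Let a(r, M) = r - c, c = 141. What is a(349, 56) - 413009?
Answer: -412801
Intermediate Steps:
a(r, M) = -141 + r (a(r, M) = r - 1*141 = r - 141 = -141 + r)
a(349, 56) - 413009 = (-141 + 349) - 413009 = 208 - 413009 = -412801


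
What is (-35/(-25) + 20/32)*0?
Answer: 0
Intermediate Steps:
(-35/(-25) + 20/32)*0 = (-35*(-1/25) + 20*(1/32))*0 = (7/5 + 5/8)*0 = (81/40)*0 = 0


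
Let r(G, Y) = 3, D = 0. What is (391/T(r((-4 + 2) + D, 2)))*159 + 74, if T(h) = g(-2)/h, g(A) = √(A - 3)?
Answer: 74 - 186507*I*√5/5 ≈ 74.0 - 83409.0*I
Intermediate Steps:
g(A) = √(-3 + A)
T(h) = I*√5/h (T(h) = √(-3 - 2)/h = √(-5)/h = (I*√5)/h = I*√5/h)
(391/T(r((-4 + 2) + D, 2)))*159 + 74 = (391/((I*√5/3)))*159 + 74 = (391*(-3*I*√5/5))*159 + 74 = -1173*I*√5/5*159 + 74 = -186507*I*√5/5 + 74 = 74 - 186507*I*√5/5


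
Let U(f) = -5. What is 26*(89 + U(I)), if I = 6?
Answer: 2184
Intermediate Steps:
26*(89 + U(I)) = 26*(89 - 5) = 26*84 = 2184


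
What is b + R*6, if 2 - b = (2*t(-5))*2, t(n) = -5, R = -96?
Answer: -554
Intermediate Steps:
b = 22 (b = 2 - 2*(-5)*2 = 2 - (-10)*2 = 2 - 1*(-20) = 2 + 20 = 22)
b + R*6 = 22 - 96*6 = 22 - 576 = -554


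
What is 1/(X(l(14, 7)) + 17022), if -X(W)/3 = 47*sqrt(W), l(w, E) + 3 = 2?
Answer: 5674/96589455 + 47*I/96589455 ≈ 5.8743e-5 + 4.866e-7*I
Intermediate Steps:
l(w, E) = -1 (l(w, E) = -3 + 2 = -1)
X(W) = -141*sqrt(W)
1/(X(l(14, 7)) + 17022) = 1/(-141*I + 17022) = 1/(17022 - 141*I) = (17022 + 141*I)/289768365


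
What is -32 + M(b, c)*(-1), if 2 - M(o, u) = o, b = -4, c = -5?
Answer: -38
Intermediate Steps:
M(o, u) = 2 - o
-32 + M(b, c)*(-1) = -32 + (2 - 1*(-4))*(-1) = -32 + (2 + 4)*(-1) = -32 + 6*(-1) = -32 - 6 = -38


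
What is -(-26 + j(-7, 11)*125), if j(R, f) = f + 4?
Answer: -1849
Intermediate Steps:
j(R, f) = 4 + f
-(-26 + j(-7, 11)*125) = -(-26 + (4 + 11)*125) = -(-26 + 15*125) = -(-26 + 1875) = -1*1849 = -1849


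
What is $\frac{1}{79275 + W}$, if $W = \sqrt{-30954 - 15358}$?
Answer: $\frac{11325}{897795991} - \frac{2 i \sqrt{11578}}{6284571937} \approx 1.2614 \cdot 10^{-5} - 3.4243 \cdot 10^{-8} i$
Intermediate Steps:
$W = 2 i \sqrt{11578}$ ($W = \sqrt{-46312} = 2 i \sqrt{11578} \approx 215.2 i$)
$\frac{1}{79275 + W} = \frac{1}{79275 + 2 i \sqrt{11578}}$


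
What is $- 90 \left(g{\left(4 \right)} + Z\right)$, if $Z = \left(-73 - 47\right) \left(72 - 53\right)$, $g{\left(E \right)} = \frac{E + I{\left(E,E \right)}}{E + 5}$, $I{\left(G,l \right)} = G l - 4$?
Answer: $205040$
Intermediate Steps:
$I{\left(G,l \right)} = -4 + G l$
$g{\left(E \right)} = \frac{-4 + E + E^{2}}{5 + E}$ ($g{\left(E \right)} = \frac{E + \left(-4 + E E\right)}{E + 5} = \frac{E + \left(-4 + E^{2}\right)}{5 + E} = \frac{-4 + E + E^{2}}{5 + E}$)
$Z = -2280$ ($Z = \left(-120\right) 19 = -2280$)
$- 90 \left(g{\left(4 \right)} + Z\right) = - 90 \left(\frac{-4 + 4 + 4^{2}}{5 + 4} - 2280\right) = - 90 \left(\frac{-4 + 4 + 16}{9} - 2280\right) = - 90 \left(\frac{1}{9} \cdot 16 - 2280\right) = - 90 \left(\frac{16}{9} - 2280\right) = \left(-90\right) \left(- \frac{20504}{9}\right) = 205040$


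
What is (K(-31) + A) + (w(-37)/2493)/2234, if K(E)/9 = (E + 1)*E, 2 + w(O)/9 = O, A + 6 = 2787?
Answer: 6900439479/618818 ≈ 11151.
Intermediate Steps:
A = 2781 (A = -6 + 2787 = 2781)
w(O) = -18 + 9*O
K(E) = 9*E*(1 + E) (K(E) = 9*((E + 1)*E) = 9*((1 + E)*E) = 9*(E*(1 + E)) = 9*E*(1 + E))
(K(-31) + A) + (w(-37)/2493)/2234 = (9*(-31)*(1 - 31) + 2781) + ((-18 + 9*(-37))/2493)/2234 = (9*(-31)*(-30) + 2781) + ((-18 - 333)*(1/2493))*(1/2234) = (8370 + 2781) - 351*1/2493*(1/2234) = 11151 - 39/277*1/2234 = 11151 - 39/618818 = 6900439479/618818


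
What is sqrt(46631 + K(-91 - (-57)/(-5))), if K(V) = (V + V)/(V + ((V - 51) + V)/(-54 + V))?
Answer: sqrt(7238721217917903)/393989 ≈ 215.95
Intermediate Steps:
K(V) = 2*V/(V + (-51 + 2*V)/(-54 + V)) (K(V) = (2*V)/(V + ((-51 + V) + V)/(-54 + V)) = (2*V)/(V + (-51 + 2*V)/(-54 + V)) = 2*V/(V + (-51 + 2*V)/(-54 + V)))
sqrt(46631 + K(-91 - (-57)/(-5))) = sqrt(46631 + 2*(-91 - (-57)/(-5))*(-54 + (-91 - (-57)/(-5)))/(-51 + (-91 - (-57)/(-5))**2 - 52*(-91 - (-57)/(-5)))) = sqrt(46631 + 2*(-91 - (-57)*(-1)/5)*(-54 + (-91 - (-57)*(-1)/5))/(-51 + (-91 - (-57)*(-1)/5)**2 - 52*(-91 - (-57)*(-1)/5))) = sqrt(46631 + 2*(-91 - 1*57/5)*(-54 + (-91 - 1*57/5))/(-51 + (-91 - 1*57/5)**2 - 52*(-91 - 1*57/5))) = sqrt(46631 + 2*(-91 - 57/5)*(-54 + (-91 - 57/5))/(-51 + (-91 - 57/5)**2 - 52*(-91 - 57/5))) = sqrt(46631 + 2*(-512/5)*(-54 - 512/5)/(-51 + (-512/5)**2 - 52*(-512/5))) = sqrt(46631 + 2*(-512/5)*(-782/5)/(-51 + 262144/25 + 26624/5)) = sqrt(46631 + 2*(-512/5)*(-782/5)/(393989/25)) = sqrt(46631 + 2*(-512/5)*(25/393989)*(-782/5)) = sqrt(46631 + 800768/393989) = sqrt(18372901827/393989) = sqrt(7238721217917903)/393989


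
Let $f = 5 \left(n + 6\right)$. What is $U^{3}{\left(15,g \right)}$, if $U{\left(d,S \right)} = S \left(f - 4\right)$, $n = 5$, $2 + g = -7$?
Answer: $-96702579$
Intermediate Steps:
$g = -9$ ($g = -2 - 7 = -9$)
$f = 55$ ($f = 5 \left(5 + 6\right) = 5 \cdot 11 = 55$)
$U{\left(d,S \right)} = 51 S$ ($U{\left(d,S \right)} = S \left(55 - 4\right) = S 51 = 51 S$)
$U^{3}{\left(15,g \right)} = \left(51 \left(-9\right)\right)^{3} = \left(-459\right)^{3} = -96702579$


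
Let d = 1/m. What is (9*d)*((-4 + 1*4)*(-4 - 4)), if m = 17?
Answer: 0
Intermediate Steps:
d = 1/17 ≈ 0.058824
(9*d)*((-4 + 1*4)*(-4 - 4)) = (9*(1/17))*((-4 + 1*4)*(-4 - 4)) = 9*((-4 + 4)*(-8))/17 = 9*(0*(-8))/17 = (9/17)*0 = 0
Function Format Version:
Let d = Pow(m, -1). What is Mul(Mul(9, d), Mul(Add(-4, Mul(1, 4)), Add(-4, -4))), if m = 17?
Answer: 0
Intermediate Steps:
d = Rational(1, 17) (d = Pow(17, -1) = Rational(1, 17) ≈ 0.058824)
Mul(Mul(9, d), Mul(Add(-4, Mul(1, 4)), Add(-4, -4))) = Mul(Mul(9, Rational(1, 17)), Mul(Add(-4, Mul(1, 4)), Add(-4, -4))) = Mul(Rational(9, 17), Mul(Add(-4, 4), -8)) = Mul(Rational(9, 17), Mul(0, -8)) = Mul(Rational(9, 17), 0) = 0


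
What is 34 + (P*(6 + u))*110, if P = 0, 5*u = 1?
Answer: 34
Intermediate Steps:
u = 1/5 (u = (1/5)*1 = 1/5 ≈ 0.20000)
34 + (P*(6 + u))*110 = 34 + (0*(6 + 1/5))*110 = 34 + (0*(31/5))*110 = 34 + 0*110 = 34 + 0 = 34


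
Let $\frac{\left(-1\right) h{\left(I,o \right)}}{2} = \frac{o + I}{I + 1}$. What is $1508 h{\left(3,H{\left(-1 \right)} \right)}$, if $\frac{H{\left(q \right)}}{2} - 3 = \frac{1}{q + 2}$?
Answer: $-8294$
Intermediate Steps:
$H{\left(q \right)} = 6 + \frac{2}{2 + q}$ ($H{\left(q \right)} = 6 + \frac{2}{q + 2} = 6 + \frac{2}{2 + q}$)
$h{\left(I,o \right)} = - \frac{2 \left(I + o\right)}{1 + I}$ ($h{\left(I,o \right)} = - 2 \frac{o + I}{I + 1} = - 2 \frac{I + o}{1 + I} = - \frac{2 \left(I + o\right)}{1 + I}$)
$1508 h{\left(3,H{\left(-1 \right)} \right)} = 1508 \frac{2 \left(\left(-1\right) 3 - \frac{2 \left(7 + 3 \left(-1\right)\right)}{2 - 1}\right)}{1 + 3} = 1508 \frac{2 \left(-3 - \frac{2 \left(7 - 3\right)}{1}\right)}{4} = 1508 \cdot 2 \cdot \frac{1}{4} \left(-3 - 2 \cdot 1 \cdot 4\right) = 1508 \cdot 2 \cdot \frac{1}{4} \left(-3 - 8\right) = 1508 \cdot 2 \cdot \frac{1}{4} \left(-11\right) = 1508 \left(- \frac{11}{2}\right) = -8294$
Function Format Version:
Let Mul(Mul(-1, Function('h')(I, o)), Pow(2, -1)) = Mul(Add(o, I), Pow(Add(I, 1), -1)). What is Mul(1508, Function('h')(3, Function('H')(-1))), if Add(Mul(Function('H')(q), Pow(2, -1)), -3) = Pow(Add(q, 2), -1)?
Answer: -8294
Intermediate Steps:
Function('H')(q) = Add(6, Mul(2, Pow(Add(2, q), -1))) (Function('H')(q) = Add(6, Mul(2, Pow(Add(q, 2), -1))) = Add(6, Mul(2, Pow(Add(2, q), -1))))
Function('h')(I, o) = Mul(-2, Pow(Add(1, I), -1), Add(I, o)) (Function('h')(I, o) = Mul(-2, Mul(Add(o, I), Pow(Add(I, 1), -1))) = Mul(-2, Mul(Add(I, o), Pow(Add(1, I), -1))) = Mul(-2, Mul(Pow(Add(1, I), -1), Add(I, o))) = Mul(-2, Pow(Add(1, I), -1), Add(I, o)))
Mul(1508, Function('h')(3, Function('H')(-1))) = Mul(1508, Mul(2, Pow(Add(1, 3), -1), Add(Mul(-1, 3), Mul(-1, Mul(2, Pow(Add(2, -1), -1), Add(7, Mul(3, -1))))))) = Mul(1508, Mul(2, Pow(4, -1), Add(-3, Mul(-1, Mul(2, Pow(1, -1), Add(7, -3)))))) = Mul(1508, Mul(2, Rational(1, 4), Add(-3, Mul(-1, Mul(2, 1, 4))))) = Mul(1508, Mul(2, Rational(1, 4), Add(-3, Mul(-1, 8)))) = Mul(1508, Mul(2, Rational(1, 4), Add(-3, -8))) = Mul(1508, Mul(2, Rational(1, 4), -11)) = Mul(1508, Rational(-11, 2)) = -8294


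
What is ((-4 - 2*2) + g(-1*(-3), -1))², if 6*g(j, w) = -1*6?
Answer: 81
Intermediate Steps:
g(j, w) = -1 (g(j, w) = (-1*6)/6 = (⅙)*(-6) = -1)
((-4 - 2*2) + g(-1*(-3), -1))² = ((-4 - 2*2) - 1)² = ((-4 - 4) - 1)² = (-8 - 1)² = (-9)² = 81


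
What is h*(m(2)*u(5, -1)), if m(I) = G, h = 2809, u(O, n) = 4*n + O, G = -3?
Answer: -8427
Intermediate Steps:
u(O, n) = O + 4*n
m(I) = -3
h*(m(2)*u(5, -1)) = 2809*(-3*(5 + 4*(-1))) = 2809*(-3*(5 - 4)) = 2809*(-3*1) = 2809*(-3) = -8427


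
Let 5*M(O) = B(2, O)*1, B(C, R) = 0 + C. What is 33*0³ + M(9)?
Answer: ⅖ ≈ 0.40000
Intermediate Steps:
B(C, R) = C
M(O) = ⅖ (M(O) = (2*1)/5 = (⅕)*2 = ⅖)
33*0³ + M(9) = 33*0³ + ⅖ = 33*0 + ⅖ = 0 + ⅖ = ⅖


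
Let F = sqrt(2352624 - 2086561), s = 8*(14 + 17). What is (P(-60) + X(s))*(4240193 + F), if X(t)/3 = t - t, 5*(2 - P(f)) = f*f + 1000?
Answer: -3892497174 - 918*sqrt(266063) ≈ -3.8930e+9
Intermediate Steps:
P(f) = -198 - f**2/5 (P(f) = 2 - (f*f + 1000)/5 = 2 - (f**2 + 1000)/5 = 2 - (1000 + f**2)/5 = 2 + (-200 - f**2/5) = -198 - f**2/5)
s = 248 (s = 8*31 = 248)
X(t) = 0 (X(t) = 3*(t - t) = 3*0 = 0)
F = sqrt(266063) ≈ 515.81
(P(-60) + X(s))*(4240193 + F) = ((-198 - 1/5*(-60)**2) + 0)*(4240193 + sqrt(266063)) = ((-198 - 1/5*3600) + 0)*(4240193 + sqrt(266063)) = ((-198 - 720) + 0)*(4240193 + sqrt(266063)) = (-918 + 0)*(4240193 + sqrt(266063)) = -918*(4240193 + sqrt(266063)) = -3892497174 - 918*sqrt(266063)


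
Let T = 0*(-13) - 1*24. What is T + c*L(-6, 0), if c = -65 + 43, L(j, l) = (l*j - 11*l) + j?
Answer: 108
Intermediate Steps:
L(j, l) = j - 11*l + j*l (L(j, l) = (j*l - 11*l) + j = (-11*l + j*l) + j = j - 11*l + j*l)
T = -24 (T = 0 - 24 = -24)
c = -22
T + c*L(-6, 0) = -24 - 22*(-6 - 11*0 - 6*0) = -24 - 22*(-6 + 0 + 0) = -24 - 22*(-6) = -24 + 132 = 108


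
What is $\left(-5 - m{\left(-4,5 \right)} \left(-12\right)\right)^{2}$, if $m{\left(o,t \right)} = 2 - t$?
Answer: $1681$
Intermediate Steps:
$\left(-5 - m{\left(-4,5 \right)} \left(-12\right)\right)^{2} = \left(-5 - \left(2 - 5\right) \left(-12\right)\right)^{2} = \left(-5 - \left(-3\right) \left(-12\right)\right)^{2} = \left(-5 - 36\right)^{2} = \left(-41\right)^{2} = 1681$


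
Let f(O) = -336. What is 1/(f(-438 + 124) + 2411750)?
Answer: 1/2411414 ≈ 4.1469e-7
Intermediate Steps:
1/(f(-438 + 124) + 2411750) = 1/(-336 + 2411750) = 1/2411414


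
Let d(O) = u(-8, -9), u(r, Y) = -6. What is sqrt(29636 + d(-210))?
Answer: sqrt(29630) ≈ 172.13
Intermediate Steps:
d(O) = -6
sqrt(29636 + d(-210)) = sqrt(29636 - 6) = sqrt(29630)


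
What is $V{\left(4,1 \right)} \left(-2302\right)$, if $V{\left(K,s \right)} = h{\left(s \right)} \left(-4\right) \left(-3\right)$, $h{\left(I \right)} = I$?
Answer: $-27624$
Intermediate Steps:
$V{\left(K,s \right)} = 12 s$ ($V{\left(K,s \right)} = s \left(-4\right) \left(-3\right) = - 4 s \left(-3\right) = 12 s$)
$V{\left(4,1 \right)} \left(-2302\right) = 12 \cdot 1 \left(-2302\right) = 12 \left(-2302\right) = -27624$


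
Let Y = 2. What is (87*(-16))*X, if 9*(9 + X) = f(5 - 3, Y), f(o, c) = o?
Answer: 36656/3 ≈ 12219.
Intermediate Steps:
X = -79/9 (X = -9 + (5 - 3)/9 = -9 + (1/9)*2 = -9 + 2/9 = -79/9 ≈ -8.7778)
(87*(-16))*X = (87*(-16))*(-79/9) = -1392*(-79/9) = 36656/3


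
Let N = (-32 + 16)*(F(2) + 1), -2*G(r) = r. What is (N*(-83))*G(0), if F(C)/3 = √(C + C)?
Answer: 0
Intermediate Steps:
G(r) = -r/2
F(C) = 3*√2*√C (F(C) = 3*√(C + C) = 3*√(2*C) = 3*(√2*√C) = 3*√2*√C)
N = -112 (N = (-32 + 16)*(3*√2*√2 + 1) = -16*(6 + 1) = -16*7 = -112)
(N*(-83))*G(0) = (-112*(-83))*(-½*0) = 9296*0 = 0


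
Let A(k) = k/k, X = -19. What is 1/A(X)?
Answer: 1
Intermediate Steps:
A(k) = 1
1/A(X) = 1/1 = 1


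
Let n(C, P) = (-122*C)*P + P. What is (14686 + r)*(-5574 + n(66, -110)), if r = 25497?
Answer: 35362486588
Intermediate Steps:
n(C, P) = P - 122*C*P (n(C, P) = -122*C*P + P = P - 122*C*P)
(14686 + r)*(-5574 + n(66, -110)) = (14686 + 25497)*(-5574 - 110*(1 - 122*66)) = 40183*(-5574 - 110*(1 - 8052)) = 40183*(-5574 - 110*(-8051)) = 40183*(-5574 + 885610) = 40183*880036 = 35362486588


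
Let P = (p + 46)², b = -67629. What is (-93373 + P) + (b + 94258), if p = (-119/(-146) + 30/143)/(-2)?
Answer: -112764764061143/1743563536 ≈ -64675.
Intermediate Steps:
p = -21397/41756 (p = (-119*(-1/146) + 30*(1/143))*(-½) = (119/146 + 30/143)*(-½) = (21397/20878)*(-½) = -21397/41756 ≈ -0.51243)
P = 3607640585641/1743563536 (P = (-21397/41756 + 46)² = (1899379/41756)² = 3607640585641/1743563536 ≈ 2069.1)
(-93373 + P) + (b + 94258) = (-93373 + 3607640585641/1743563536) + (-67629 + 94258) = -159194117461287/1743563536 + 26629 = -112764764061143/1743563536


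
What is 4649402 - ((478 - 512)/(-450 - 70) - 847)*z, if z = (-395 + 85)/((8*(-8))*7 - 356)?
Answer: 32399308567/6968 ≈ 4.6497e+6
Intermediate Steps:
z = 155/402 (z = -310/(-64*7 - 356) = -310/(-448 - 356) = -310/(-804) = -310*(-1/804) = 155/402 ≈ 0.38557)
4649402 - ((478 - 512)/(-450 - 70) - 847)*z = 4649402 - ((478 - 512)/(-450 - 70) - 847)*155/402 = 4649402 - (-34/(-520) - 847)*155/402 = 4649402 - (-34*(-1/520) - 847)*155/402 = 4649402 - (17/260 - 847)*155/402 = 4649402 - (-220203)*155/(260*402) = 4649402 - 1*(-2275431/6968) = 4649402 + 2275431/6968 = 32399308567/6968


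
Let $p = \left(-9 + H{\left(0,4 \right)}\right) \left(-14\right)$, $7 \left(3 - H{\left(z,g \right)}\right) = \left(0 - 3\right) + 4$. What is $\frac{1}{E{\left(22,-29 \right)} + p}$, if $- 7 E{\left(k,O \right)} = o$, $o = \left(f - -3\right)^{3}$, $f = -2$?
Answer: $\frac{7}{601} \approx 0.011647$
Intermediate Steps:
$H{\left(z,g \right)} = \frac{20}{7}$ ($H{\left(z,g \right)} = 3 - \frac{\left(0 - 3\right) + 4}{7} = 3 - \frac{-3 + 4}{7} = 3 - \frac{1}{7} = \frac{20}{7}$)
$p = 86$ ($p = \left(-9 + \frac{20}{7}\right) \left(-14\right) = \left(- \frac{43}{7}\right) \left(-14\right) = 86$)
$o = 1$ ($o = \left(-2 - -3\right)^{3} = \left(-2 + 3\right)^{3} = 1^{3} = 1$)
$E{\left(k,O \right)} = - \frac{1}{7}$ ($E{\left(k,O \right)} = \left(- \frac{1}{7}\right) 1 = - \frac{1}{7}$)
$\frac{1}{E{\left(22,-29 \right)} + p} = \frac{1}{- \frac{1}{7} + 86} = \frac{1}{\frac{601}{7}} = \frac{7}{601}$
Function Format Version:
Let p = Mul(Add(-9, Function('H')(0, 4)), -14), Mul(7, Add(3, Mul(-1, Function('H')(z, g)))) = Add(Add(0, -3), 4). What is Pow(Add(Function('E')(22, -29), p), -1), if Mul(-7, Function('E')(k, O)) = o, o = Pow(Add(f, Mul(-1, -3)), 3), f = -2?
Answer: Rational(7, 601) ≈ 0.011647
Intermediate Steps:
Function('H')(z, g) = Rational(20, 7) (Function('H')(z, g) = Add(3, Mul(Rational(-1, 7), Add(Add(0, -3), 4))) = Add(3, Mul(Rational(-1, 7), Add(-3, 4))) = Add(3, Mul(Rational(-1, 7), 1)) = Add(3, Rational(-1, 7)) = Rational(20, 7))
p = 86 (p = Mul(Add(-9, Rational(20, 7)), -14) = Mul(Rational(-43, 7), -14) = 86)
o = 1 (o = Pow(Add(-2, Mul(-1, -3)), 3) = Pow(Add(-2, 3), 3) = Pow(1, 3) = 1)
Function('E')(k, O) = Rational(-1, 7) (Function('E')(k, O) = Mul(Rational(-1, 7), 1) = Rational(-1, 7))
Pow(Add(Function('E')(22, -29), p), -1) = Pow(Add(Rational(-1, 7), 86), -1) = Pow(Rational(601, 7), -1) = Rational(7, 601)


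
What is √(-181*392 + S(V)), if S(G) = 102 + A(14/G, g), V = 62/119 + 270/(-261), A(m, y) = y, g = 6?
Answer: 2*I*√17711 ≈ 266.17*I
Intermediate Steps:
V = -1772/3451 (V = 62*(1/119) + 270*(-1/261) = 62/119 - 30/29 = -1772/3451 ≈ -0.51347)
S(G) = 108 (S(G) = 102 + 6 = 108)
√(-181*392 + S(V)) = √(-181*392 + 108) = √(-70952 + 108) = √(-70844) = 2*I*√17711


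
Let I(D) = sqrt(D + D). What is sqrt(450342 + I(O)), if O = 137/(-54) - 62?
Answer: sqrt(4053078 + I*sqrt(10455))/3 ≈ 671.08 + 0.0084648*I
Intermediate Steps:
O = -3485/54 (O = 137*(-1/54) - 62 = -137/54 - 62 = -3485/54 ≈ -64.537)
I(D) = sqrt(2)*sqrt(D) (I(D) = sqrt(2*D) = sqrt(2)*sqrt(D))
sqrt(450342 + I(O)) = sqrt(450342 + sqrt(2)*sqrt(-3485/54)) = sqrt(450342 + sqrt(2)*(I*sqrt(20910)/18)) = sqrt(450342 + I*sqrt(10455)/9)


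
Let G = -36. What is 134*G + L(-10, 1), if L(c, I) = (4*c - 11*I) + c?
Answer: -4885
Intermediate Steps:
L(c, I) = -11*I + 5*c (L(c, I) = (-11*I + 4*c) + c = -11*I + 5*c)
134*G + L(-10, 1) = 134*(-36) + (-11*1 + 5*(-10)) = -4824 + (-11 - 50) = -4824 - 61 = -4885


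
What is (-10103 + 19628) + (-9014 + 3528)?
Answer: 4039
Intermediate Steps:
(-10103 + 19628) + (-9014 + 3528) = 9525 - 5486 = 4039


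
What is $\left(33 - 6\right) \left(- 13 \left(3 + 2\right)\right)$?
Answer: $-1755$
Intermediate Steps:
$\left(33 - 6\right) \left(- 13 \left(3 + 2\right)\right) = 27 \left(\left(-13\right) 5\right) = 27 \left(-65\right) = -1755$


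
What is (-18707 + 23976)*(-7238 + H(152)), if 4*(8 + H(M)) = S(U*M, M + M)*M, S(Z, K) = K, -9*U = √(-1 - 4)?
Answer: 22688314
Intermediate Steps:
U = -I*√5/9 (U = -√(-1 - 4)/9 = -I*√5/9 ≈ -0.24845*I)
H(M) = -8 + M²/2 (H(M) = -8 + ((M + M)*M)/4 = -8 + ((2*M)*M)/4 = -8 + (2*M²)/4 = -8 + M²/2)
(-18707 + 23976)*(-7238 + H(152)) = (-18707 + 23976)*(-7238 + (-8 + (½)*152²)) = 5269*(-7238 + (-8 + (½)*23104)) = 5269*(-7238 + (-8 + 11552)) = 5269*(-7238 + 11544) = 5269*4306 = 22688314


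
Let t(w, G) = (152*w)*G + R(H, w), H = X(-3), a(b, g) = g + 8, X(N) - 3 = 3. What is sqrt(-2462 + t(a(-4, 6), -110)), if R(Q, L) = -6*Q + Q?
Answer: 14*I*sqrt(1207) ≈ 486.39*I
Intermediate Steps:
X(N) = 6 (X(N) = 3 + 3 = 6)
a(b, g) = 8 + g
H = 6
R(Q, L) = -5*Q
t(w, G) = -30 + 152*G*w (t(w, G) = (152*w)*G - 5*6 = 152*G*w - 30 = -30 + 152*G*w)
sqrt(-2462 + t(a(-4, 6), -110)) = sqrt(-2462 + (-30 + 152*(-110)*(8 + 6))) = sqrt(-2462 + (-30 + 152*(-110)*14)) = sqrt(-2462 + (-30 - 234080)) = sqrt(-2462 - 234110) = sqrt(-236572) = 14*I*sqrt(1207)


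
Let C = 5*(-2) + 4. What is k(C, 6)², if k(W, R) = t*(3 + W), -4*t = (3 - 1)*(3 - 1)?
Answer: 9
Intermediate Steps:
C = -6 (C = -10 + 4 = -6)
t = -1 (t = -(3 - 1)*(3 - 1)/4 = -2/2 = -¼*4 = -1)
k(W, R) = -3 - W (k(W, R) = -(3 + W) = -3 - W)
k(C, 6)² = (-3 - 1*(-6))² = (-3 + 6)² = 3² = 9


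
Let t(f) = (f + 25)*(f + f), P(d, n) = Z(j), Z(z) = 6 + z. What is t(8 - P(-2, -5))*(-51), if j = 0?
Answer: -5508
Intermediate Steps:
P(d, n) = 6 (P(d, n) = 6 + 0 = 6)
t(f) = 2*f*(25 + f) (t(f) = (25 + f)*(2*f) = 2*f*(25 + f))
t(8 - P(-2, -5))*(-51) = (2*(8 - 1*6)*(25 + (8 - 1*6)))*(-51) = (2*(8 - 6)*(25 + (8 - 6)))*(-51) = (2*2*(25 + 2))*(-51) = (2*2*27)*(-51) = 108*(-51) = -5508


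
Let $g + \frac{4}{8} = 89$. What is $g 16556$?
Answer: $1465206$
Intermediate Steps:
$g = \frac{177}{2}$ ($g = - \frac{1}{2} + 89 = \frac{177}{2} \approx 88.5$)
$g 16556 = \frac{177}{2} \cdot 16556 = 1465206$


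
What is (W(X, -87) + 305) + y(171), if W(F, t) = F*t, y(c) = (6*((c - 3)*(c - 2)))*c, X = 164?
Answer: 29116229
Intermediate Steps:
y(c) = 6*c*(-3 + c)*(-2 + c) (y(c) = (6*((-3 + c)*(-2 + c)))*c = (6*(-3 + c)*(-2 + c))*c = 6*c*(-3 + c)*(-2 + c))
(W(X, -87) + 305) + y(171) = (164*(-87) + 305) + 6*171*(6 + 171² - 5*171) = (-14268 + 305) + 6*171*(6 + 29241 - 855) = -13963 + 6*171*28392 = -13963 + 29130192 = 29116229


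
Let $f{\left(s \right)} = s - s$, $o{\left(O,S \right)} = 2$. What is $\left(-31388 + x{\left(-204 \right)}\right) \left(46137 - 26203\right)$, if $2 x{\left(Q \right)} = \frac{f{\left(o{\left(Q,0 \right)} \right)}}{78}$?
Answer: $-625688392$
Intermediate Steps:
$f{\left(s \right)} = 0$
$x{\left(Q \right)} = 0$ ($x{\left(Q \right)} = \frac{0 \cdot \frac{1}{78}}{2} = \frac{1}{2} \cdot 0 = 0$)
$\left(-31388 + x{\left(-204 \right)}\right) \left(46137 - 26203\right) = \left(-31388 + 0\right) \left(46137 - 26203\right) = \left(-31388\right) 19934 = -625688392$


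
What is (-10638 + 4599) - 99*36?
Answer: -9603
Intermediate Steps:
(-10638 + 4599) - 99*36 = -6039 - 3564 = -9603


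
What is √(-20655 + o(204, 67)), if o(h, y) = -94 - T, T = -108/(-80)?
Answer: I*√2075035/10 ≈ 144.05*I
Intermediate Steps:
T = 27/20 (T = -108*(-1/80) = 27/20 ≈ 1.3500)
o(h, y) = -1907/20 (o(h, y) = -94 - 1*27/20 = -94 - 27/20 = -1907/20)
√(-20655 + o(204, 67)) = √(-20655 - 1907/20) = √(-415007/20) = I*√2075035/10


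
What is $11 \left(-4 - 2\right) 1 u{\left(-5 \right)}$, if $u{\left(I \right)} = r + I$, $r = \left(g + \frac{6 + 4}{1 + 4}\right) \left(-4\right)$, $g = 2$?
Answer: $1386$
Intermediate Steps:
$r = -16$ ($r = \left(2 + \frac{6 + 4}{1 + 4}\right) \left(-4\right) = \left(2 + \frac{10}{5}\right) \left(-4\right) = \left(2 + 10 \cdot \frac{1}{5}\right) \left(-4\right) = \left(2 + 2\right) \left(-4\right) = 4 \left(-4\right) = -16$)
$u{\left(I \right)} = -16 + I$
$11 \left(-4 - 2\right) 1 u{\left(-5 \right)} = 11 \left(-4 - 2\right) 1 \left(-16 - 5\right) = 11 \left(\left(-6\right) 1\right) \left(-21\right) = 11 \left(-6\right) \left(-21\right) = \left(-66\right) \left(-21\right) = 1386$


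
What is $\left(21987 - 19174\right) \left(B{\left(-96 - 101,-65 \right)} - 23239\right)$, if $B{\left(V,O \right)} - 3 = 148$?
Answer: $-64946544$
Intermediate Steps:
$B{\left(V,O \right)} = 151$ ($B{\left(V,O \right)} = 3 + 148 = 151$)
$\left(21987 - 19174\right) \left(B{\left(-96 - 101,-65 \right)} - 23239\right) = \left(21987 - 19174\right) \left(151 - 23239\right) = 2813 \left(-23088\right) = -64946544$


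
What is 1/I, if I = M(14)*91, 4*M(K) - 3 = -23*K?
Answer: -4/29029 ≈ -0.00013779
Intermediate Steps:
M(K) = 3/4 - 23*K/4 (M(K) = 3/4 + (-23*K)/4 = 3/4 - 23*K/4)
I = -29029/4 (I = (3/4 - 23/4*14)*91 = (3/4 - 161/2)*91 = -319/4*91 = -29029/4 ≈ -7257.3)
1/I = 1/(-29029/4) = -4/29029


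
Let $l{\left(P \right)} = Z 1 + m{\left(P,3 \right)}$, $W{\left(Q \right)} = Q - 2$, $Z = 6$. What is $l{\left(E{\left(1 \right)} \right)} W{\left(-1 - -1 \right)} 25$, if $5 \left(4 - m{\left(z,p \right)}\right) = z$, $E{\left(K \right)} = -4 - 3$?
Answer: $-570$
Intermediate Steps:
$E{\left(K \right)} = -7$
$m{\left(z,p \right)} = 4 - \frac{z}{5}$
$W{\left(Q \right)} = -2 + Q$ ($W{\left(Q \right)} = Q - 2 = -2 + Q$)
$l{\left(P \right)} = 10 - \frac{P}{5}$ ($l{\left(P \right)} = 6 \cdot 1 - \left(-4 + \frac{P}{5}\right) = 6 - \left(-4 + \frac{P}{5}\right) = 10 - \frac{P}{5}$)
$l{\left(E{\left(1 \right)} \right)} W{\left(-1 - -1 \right)} 25 = \left(10 - - \frac{7}{5}\right) \left(-2 - 0\right) 25 = \left(10 + \frac{7}{5}\right) \left(-2 + \left(-1 + 1\right)\right) 25 = \frac{57 \left(-2 + 0\right)}{5} \cdot 25 = \frac{57}{5} \left(-2\right) 25 = \left(- \frac{114}{5}\right) 25 = -570$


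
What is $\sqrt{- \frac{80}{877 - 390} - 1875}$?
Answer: $\frac{i \sqrt{444730835}}{487} \approx 43.303 i$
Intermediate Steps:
$\sqrt{- \frac{80}{877 - 390} - 1875} = \sqrt{- \frac{80}{487} - 1875} = \sqrt{- \frac{913205}{487}} = \frac{i \sqrt{444730835}}{487}$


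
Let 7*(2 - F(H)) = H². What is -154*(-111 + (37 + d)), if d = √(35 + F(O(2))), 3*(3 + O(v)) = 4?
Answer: 11396 - 22*√16142/3 ≈ 10464.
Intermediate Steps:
O(v) = -5/3 (O(v) = -3 + (⅓)*4 = -3 + 4/3 = -5/3)
F(H) = 2 - H²/7
d = √16142/21 (d = √(35 + (2 - (-5/3)²/7)) = √(35 + (2 - ⅐*25/9)) = √(35 + (2 - 25/63)) = √(35 + 101/63) = √(2306/63) = √16142/21 ≈ 6.0501)
-154*(-111 + (37 + d)) = -154*(-111 + (37 + √16142/21)) = -154*(-74 + √16142/21) = 11396 - 22*√16142/3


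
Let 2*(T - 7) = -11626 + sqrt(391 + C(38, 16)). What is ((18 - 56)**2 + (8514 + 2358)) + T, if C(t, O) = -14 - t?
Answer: 6510 + sqrt(339)/2 ≈ 6519.2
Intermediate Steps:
T = -5806 + sqrt(339)/2 (T = 7 + (-11626 + sqrt(391 + (-14 - 1*38)))/2 = 7 + (-11626 + sqrt(391 + (-14 - 38)))/2 = 7 + (-11626 + sqrt(391 - 52))/2 = 7 + (-11626 + sqrt(339))/2 = 7 + (-5813 + sqrt(339)/2) = -5806 + sqrt(339)/2 ≈ -5796.8)
((18 - 56)**2 + (8514 + 2358)) + T = ((18 - 56)**2 + (8514 + 2358)) + (-5806 + sqrt(339)/2) = ((-38)**2 + 10872) + (-5806 + sqrt(339)/2) = (1444 + 10872) + (-5806 + sqrt(339)/2) = 12316 + (-5806 + sqrt(339)/2) = 6510 + sqrt(339)/2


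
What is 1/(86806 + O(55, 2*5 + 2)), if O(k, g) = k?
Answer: 1/86861 ≈ 1.1513e-5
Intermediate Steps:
1/(86806 + O(55, 2*5 + 2)) = 1/(86806 + 55) = 1/86861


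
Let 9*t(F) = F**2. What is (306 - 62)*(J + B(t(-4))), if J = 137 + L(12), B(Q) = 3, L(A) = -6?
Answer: 32696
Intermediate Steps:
t(F) = F**2/9
J = 131 (J = 137 - 6 = 131)
(306 - 62)*(J + B(t(-4))) = (306 - 62)*(131 + 3) = 244*134 = 32696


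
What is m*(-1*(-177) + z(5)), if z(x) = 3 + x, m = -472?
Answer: -87320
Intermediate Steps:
m*(-1*(-177) + z(5)) = -472*(-1*(-177) + (3 + 5)) = -472*(177 + 8) = -472*185 = -87320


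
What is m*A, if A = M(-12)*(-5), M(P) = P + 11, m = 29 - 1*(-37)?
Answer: 330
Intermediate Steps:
m = 66 (m = 29 + 37 = 66)
M(P) = 11 + P
A = 5 (A = (11 - 12)*(-5) = -1*(-5) = 5)
m*A = 66*5 = 330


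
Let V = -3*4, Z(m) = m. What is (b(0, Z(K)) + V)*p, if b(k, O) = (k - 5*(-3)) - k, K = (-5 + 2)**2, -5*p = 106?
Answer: -318/5 ≈ -63.600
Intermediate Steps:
p = -106/5 (p = -1/5*106 = -106/5 ≈ -21.200)
K = 9 (K = (-3)**2 = 9)
V = -12
b(k, O) = 15 (b(k, O) = (k + 15) - k = (15 + k) - k = 15)
(b(0, Z(K)) + V)*p = (15 - 12)*(-106/5) = 3*(-106/5) = -318/5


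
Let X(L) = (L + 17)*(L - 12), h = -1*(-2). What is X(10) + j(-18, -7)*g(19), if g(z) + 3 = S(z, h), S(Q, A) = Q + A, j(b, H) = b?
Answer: -378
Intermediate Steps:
h = 2
X(L) = (-12 + L)*(17 + L) (X(L) = (17 + L)*(-12 + L) = (-12 + L)*(17 + L))
S(Q, A) = A + Q
g(z) = -1 + z (g(z) = -3 + (2 + z) = -1 + z)
X(10) + j(-18, -7)*g(19) = (-204 + 10**2 + 5*10) - 18*(-1 + 19) = (-204 + 100 + 50) - 18*18 = -54 - 324 = -378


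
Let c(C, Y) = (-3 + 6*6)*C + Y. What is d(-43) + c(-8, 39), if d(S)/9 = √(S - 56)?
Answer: -225 + 27*I*√11 ≈ -225.0 + 89.549*I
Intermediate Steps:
d(S) = 9*√(-56 + S) (d(S) = 9*√(S - 56) = 9*√(-56 + S))
c(C, Y) = Y + 33*C (c(C, Y) = (-3 + 36)*C + Y = 33*C + Y = Y + 33*C)
d(-43) + c(-8, 39) = 9*√(-56 - 43) + (39 + 33*(-8)) = 9*√(-99) + (39 - 264) = 9*(3*I*√11) - 225 = 27*I*√11 - 225 = -225 + 27*I*√11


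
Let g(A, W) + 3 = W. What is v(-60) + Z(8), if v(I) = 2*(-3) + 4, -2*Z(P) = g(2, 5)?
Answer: -3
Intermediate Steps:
g(A, W) = -3 + W
Z(P) = -1 (Z(P) = -(-3 + 5)/2 = -1/2*2 = -1)
v(I) = -2 (v(I) = -6 + 4 = -2)
v(-60) + Z(8) = -2 - 1 = -3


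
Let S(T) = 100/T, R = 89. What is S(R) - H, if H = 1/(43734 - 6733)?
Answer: 3700011/3293089 ≈ 1.1236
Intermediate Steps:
H = 1/37001 ≈ 2.7026e-5
S(R) - H = 100/89 - 1*1/37001 = 100*(1/89) - 1/37001 = 100/89 - 1/37001 = 3700011/3293089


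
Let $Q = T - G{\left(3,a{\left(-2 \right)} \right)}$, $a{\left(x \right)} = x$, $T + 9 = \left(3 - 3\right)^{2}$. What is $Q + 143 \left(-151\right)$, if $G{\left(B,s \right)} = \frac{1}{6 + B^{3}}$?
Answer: $- \frac{712867}{33} \approx -21602.0$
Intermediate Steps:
$T = -9$ ($T = -9 + \left(3 - 3\right)^{2} = -9 + 0^{2} = -9 + 0 = -9$)
$Q = - \frac{298}{33}$ ($Q = -9 - \frac{1}{6 + 3^{3}} = -9 - \frac{1}{6 + 27} = -9 - \frac{1}{33} = - \frac{298}{33} \approx -9.0303$)
$Q + 143 \left(-151\right) = - \frac{298}{33} + 143 \left(-151\right) = - \frac{298}{33} - 21593 = - \frac{712867}{33}$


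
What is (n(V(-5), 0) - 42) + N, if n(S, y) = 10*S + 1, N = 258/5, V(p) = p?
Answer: -197/5 ≈ -39.400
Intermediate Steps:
N = 258/5 (N = 258*(⅕) = 258/5 ≈ 51.600)
n(S, y) = 1 + 10*S
(n(V(-5), 0) - 42) + N = ((1 + 10*(-5)) - 42) + 258/5 = ((1 - 50) - 42) + 258/5 = (-49 - 42) + 258/5 = -91 + 258/5 = -197/5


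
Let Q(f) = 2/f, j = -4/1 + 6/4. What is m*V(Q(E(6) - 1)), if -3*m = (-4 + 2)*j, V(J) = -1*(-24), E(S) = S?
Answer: -40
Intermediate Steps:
j = -5/2 (j = -4*1 + 6*(1/4) = -4 + 3/2 = -5/2 ≈ -2.5000)
V(J) = 24
m = -5/3 (m = -(-4 + 2)*(-5)/(3*2) = -(-2)*(-5)/(3*2) = -1/3*5 = -5/3 ≈ -1.6667)
m*V(Q(E(6) - 1)) = -5/3*24 = -40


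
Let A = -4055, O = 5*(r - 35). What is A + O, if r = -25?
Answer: -4355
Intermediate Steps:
O = -300 (O = 5*(-25 - 35) = 5*(-60) = -300)
A + O = -4055 - 300 = -4355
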